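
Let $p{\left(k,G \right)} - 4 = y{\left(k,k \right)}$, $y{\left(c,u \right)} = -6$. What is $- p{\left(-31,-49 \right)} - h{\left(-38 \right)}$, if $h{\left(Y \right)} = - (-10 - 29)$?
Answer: $-37$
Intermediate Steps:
$p{\left(k,G \right)} = -2$ ($p{\left(k,G \right)} = 4 - 6 = -2$)
$h{\left(Y \right)} = 39$ ($h{\left(Y \right)} = - (-10 - 29) = \left(-1\right) \left(-39\right) = 39$)
$- p{\left(-31,-49 \right)} - h{\left(-38 \right)} = \left(-1\right) \left(-2\right) - 39 = 2 - 39 = -37$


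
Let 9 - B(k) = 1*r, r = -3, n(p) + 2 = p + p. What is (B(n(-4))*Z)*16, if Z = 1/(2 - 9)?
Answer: -192/7 ≈ -27.429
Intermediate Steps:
n(p) = -2 + 2*p (n(p) = -2 + (p + p) = -2 + 2*p)
B(k) = 12 (B(k) = 9 - (-3) = 9 - 1*(-3) = 9 + 3 = 12)
Z = -⅐ (Z = 1/(-7) = -⅐ ≈ -0.14286)
(B(n(-4))*Z)*16 = (12*(-⅐))*16 = -12/7*16 = -192/7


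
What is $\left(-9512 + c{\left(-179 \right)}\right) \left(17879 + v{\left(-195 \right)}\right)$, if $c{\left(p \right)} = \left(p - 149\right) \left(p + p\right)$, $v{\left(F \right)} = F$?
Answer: $1908315808$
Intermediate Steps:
$c{\left(p \right)} = 2 p \left(-149 + p\right)$ ($c{\left(p \right)} = \left(-149 + p\right) 2 p = 2 p \left(-149 + p\right)$)
$\left(-9512 + c{\left(-179 \right)}\right) \left(17879 + v{\left(-195 \right)}\right) = \left(-9512 + 2 \left(-179\right) \left(-149 - 179\right)\right) \left(17879 - 195\right) = \left(-9512 + 2 \left(-179\right) \left(-328\right)\right) 17684 = \left(-9512 + 117424\right) 17684 = 107912 \cdot 17684 = 1908315808$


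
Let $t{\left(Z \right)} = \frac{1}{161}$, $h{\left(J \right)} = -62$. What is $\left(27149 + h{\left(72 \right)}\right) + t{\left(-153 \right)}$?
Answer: $\frac{4361008}{161} \approx 27087.0$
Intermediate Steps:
$t{\left(Z \right)} = \frac{1}{161}$
$\left(27149 + h{\left(72 \right)}\right) + t{\left(-153 \right)} = \left(27149 - 62\right) + \frac{1}{161} = 27087 + \frac{1}{161} = \frac{4361008}{161}$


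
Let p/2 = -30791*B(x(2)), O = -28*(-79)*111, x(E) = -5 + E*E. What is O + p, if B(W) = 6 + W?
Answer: -62378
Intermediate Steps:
x(E) = -5 + E²
O = 245532 (O = 2212*111 = 245532)
p = -307910 (p = 2*(-30791*(6 + (-5 + 2²))) = 2*(-30791*(6 + (-5 + 4))) = 2*(-30791*(6 - 1)) = 2*(-30791*5) = 2*(-153955) = -307910)
O + p = 245532 - 307910 = -62378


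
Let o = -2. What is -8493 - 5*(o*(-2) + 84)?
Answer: -8933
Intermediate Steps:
-8493 - 5*(o*(-2) + 84) = -8493 - 5*(-2*(-2) + 84) = -8493 - 5*(4 + 84) = -8493 - 5*88 = -8493 - 440 = -8933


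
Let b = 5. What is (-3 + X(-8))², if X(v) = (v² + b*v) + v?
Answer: 169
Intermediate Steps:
X(v) = v² + 6*v (X(v) = (v² + 5*v) + v = v² + 6*v)
(-3 + X(-8))² = (-3 - 8*(6 - 8))² = (-3 - 8*(-2))² = (-3 + 16)² = 13² = 169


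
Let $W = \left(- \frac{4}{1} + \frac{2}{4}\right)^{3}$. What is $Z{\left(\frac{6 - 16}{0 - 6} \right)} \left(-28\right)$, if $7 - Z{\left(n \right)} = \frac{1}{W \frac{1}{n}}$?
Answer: $- \frac{28972}{147} \approx -197.09$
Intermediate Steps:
$W = - \frac{343}{8}$ ($W = \left(\left(-4\right) 1 + 2 \cdot \frac{1}{4}\right)^{3} = \left(-4 + \frac{1}{2}\right)^{3} = \left(- \frac{7}{2}\right)^{3} = - \frac{343}{8} \approx -42.875$)
$Z{\left(n \right)} = 7 + \frac{8 n}{343}$ ($Z{\left(n \right)} = 7 - \frac{1}{\left(- \frac{343}{8}\right) \frac{1}{n}} = 7 - - \frac{8 n}{343} = 7 + \frac{8 n}{343}$)
$Z{\left(\frac{6 - 16}{0 - 6} \right)} \left(-28\right) = \left(7 + \frac{8 \frac{6 - 16}{0 - 6}}{343}\right) \left(-28\right) = \left(7 + \frac{8 \left(- \frac{10}{-6}\right)}{343}\right) \left(-28\right) = \left(7 + \frac{8 \left(\left(-10\right) \left(- \frac{1}{6}\right)\right)}{343}\right) \left(-28\right) = \left(7 + \frac{8}{343} \cdot \frac{5}{3}\right) \left(-28\right) = \left(7 + \frac{40}{1029}\right) \left(-28\right) = \frac{7243}{1029} \left(-28\right) = - \frac{28972}{147}$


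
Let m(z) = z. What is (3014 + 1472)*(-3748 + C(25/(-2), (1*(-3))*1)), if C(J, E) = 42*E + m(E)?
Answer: -17392222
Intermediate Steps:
C(J, E) = 43*E (C(J, E) = 42*E + E = 43*E)
(3014 + 1472)*(-3748 + C(25/(-2), (1*(-3))*1)) = (3014 + 1472)*(-3748 + 43*((1*(-3))*1)) = 4486*(-3748 + 43*(-3*1)) = 4486*(-3748 + 43*(-3)) = 4486*(-3748 - 129) = 4486*(-3877) = -17392222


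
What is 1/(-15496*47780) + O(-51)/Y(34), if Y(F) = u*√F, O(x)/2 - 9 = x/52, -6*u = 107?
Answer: -1/740398880 - 1251*√34/47294 ≈ -0.15424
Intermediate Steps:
u = -107/6 (u = -⅙*107 = -107/6 ≈ -17.833)
O(x) = 18 + x/26 (O(x) = 18 + 2*(x/52) = 18 + x/26)
Y(F) = -107*√F/6
1/(-15496*47780) + O(-51)/Y(34) = 1/(-15496*47780) + (18 + (1/26)*(-51))/((-107*√34/6)) = -1/15496*1/47780 + (18 - 51/26)*(-3*√34/1819) = -1/740398880 + 417*(-3*√34/1819)/26 = -1/740398880 - 1251*√34/47294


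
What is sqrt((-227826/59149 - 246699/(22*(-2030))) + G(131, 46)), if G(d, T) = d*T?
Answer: sqrt(10515305292010924694135)/1320797170 ≈ 77.638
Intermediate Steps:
G(d, T) = T*d
sqrt((-227826/59149 - 246699/(22*(-2030))) + G(131, 46)) = sqrt((-227826/59149 - 246699/(22*(-2030))) + 46*131) = sqrt((-227826*1/59149 - 246699/(-44660)) + 6026) = sqrt((-227826/59149 - 246699*(-1/44660)) + 6026) = sqrt((-227826/59149 + 246699/44660) + 6026) = sqrt(4417289991/2641594340 + 6026) = sqrt(15922664782831/2641594340) = sqrt(10515305292010924694135)/1320797170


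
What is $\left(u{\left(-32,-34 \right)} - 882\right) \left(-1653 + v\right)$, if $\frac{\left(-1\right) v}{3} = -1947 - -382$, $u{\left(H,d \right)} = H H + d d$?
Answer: $3948516$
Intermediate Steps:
$u{\left(H,d \right)} = H^{2} + d^{2}$
$v = 4695$ ($v = - 3 \left(-1947 - -382\right) = - 3 \left(-1947 + 382\right) = \left(-3\right) \left(-1565\right) = 4695$)
$\left(u{\left(-32,-34 \right)} - 882\right) \left(-1653 + v\right) = \left(\left(\left(-32\right)^{2} + \left(-34\right)^{2}\right) - 882\right) \left(-1653 + 4695\right) = \left(\left(1024 + 1156\right) - 882\right) 3042 = \left(2180 - 882\right) 3042 = 1298 \cdot 3042 = 3948516$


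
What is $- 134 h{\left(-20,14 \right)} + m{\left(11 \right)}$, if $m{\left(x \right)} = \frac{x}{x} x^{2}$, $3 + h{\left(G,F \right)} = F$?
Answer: $-1353$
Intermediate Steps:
$h{\left(G,F \right)} = -3 + F$
$m{\left(x \right)} = x^{2}$ ($m{\left(x \right)} = 1 x^{2} = x^{2}$)
$- 134 h{\left(-20,14 \right)} + m{\left(11 \right)} = - 134 \left(-3 + 14\right) + 11^{2} = \left(-134\right) 11 + 121 = -1474 + 121 = -1353$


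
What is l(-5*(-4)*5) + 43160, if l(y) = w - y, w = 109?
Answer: 43169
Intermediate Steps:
l(y) = 109 - y
l(-5*(-4)*5) + 43160 = (109 - (-5*(-4))*5) + 43160 = (109 - 20*5) + 43160 = (109 - 1*100) + 43160 = (109 - 100) + 43160 = 9 + 43160 = 43169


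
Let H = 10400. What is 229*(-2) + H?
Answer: 9942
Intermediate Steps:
229*(-2) + H = 229*(-2) + 10400 = -458 + 10400 = 9942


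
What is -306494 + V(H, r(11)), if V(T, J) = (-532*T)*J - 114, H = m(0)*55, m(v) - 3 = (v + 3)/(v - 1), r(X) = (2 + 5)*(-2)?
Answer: -306608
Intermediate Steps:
r(X) = -14 (r(X) = 7*(-2) = -14)
m(v) = 3 + (3 + v)/(-1 + v) (m(v) = 3 + (v + 3)/(v - 1) = 3 + (3 + v)/(-1 + v))
H = 0 (H = (4*0/(-1 + 0))*55 = (4*0/(-1))*55 = (4*0*(-1))*55 = 0*55 = 0)
V(T, J) = -114 - 532*J*T (V(T, J) = -532*J*T - 114 = -114 - 532*J*T)
-306494 + V(H, r(11)) = -306494 + (-114 - 532*(-14)*0) = -306494 + (-114 + 0) = -306494 - 114 = -306608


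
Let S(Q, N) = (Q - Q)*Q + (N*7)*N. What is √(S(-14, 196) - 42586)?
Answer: √226326 ≈ 475.74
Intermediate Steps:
S(Q, N) = 7*N² (S(Q, N) = 0*Q + (7*N)*N = 0 + 7*N² = 7*N²)
√(S(-14, 196) - 42586) = √(7*196² - 42586) = √(7*38416 - 42586) = √(268912 - 42586) = √226326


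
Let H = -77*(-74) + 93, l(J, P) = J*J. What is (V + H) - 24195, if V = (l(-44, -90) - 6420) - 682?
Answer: -23570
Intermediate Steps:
l(J, P) = J²
H = 5791 (H = 5698 + 93 = 5791)
V = -5166 (V = ((-44)² - 6420) - 682 = (1936 - 6420) - 682 = -4484 - 682 = -5166)
(V + H) - 24195 = (-5166 + 5791) - 24195 = 625 - 24195 = -23570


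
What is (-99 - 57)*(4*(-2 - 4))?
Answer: 3744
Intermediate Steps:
(-99 - 57)*(4*(-2 - 4)) = -624*(-6) = -156*(-24) = 3744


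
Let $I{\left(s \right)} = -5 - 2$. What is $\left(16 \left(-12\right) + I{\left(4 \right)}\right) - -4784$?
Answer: $4585$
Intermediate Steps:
$I{\left(s \right)} = -7$ ($I{\left(s \right)} = -5 - 2 = -7$)
$\left(16 \left(-12\right) + I{\left(4 \right)}\right) - -4784 = \left(16 \left(-12\right) - 7\right) - -4784 = \left(-192 - 7\right) + 4784 = -199 + 4784 = 4585$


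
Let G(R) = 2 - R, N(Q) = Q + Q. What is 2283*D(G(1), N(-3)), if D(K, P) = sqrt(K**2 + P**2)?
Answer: 2283*sqrt(37) ≈ 13887.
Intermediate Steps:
N(Q) = 2*Q
2283*D(G(1), N(-3)) = 2283*sqrt((2 - 1*1)**2 + (2*(-3))**2) = 2283*sqrt((2 - 1)**2 + (-6)**2) = 2283*sqrt(1**2 + 36) = 2283*sqrt(1 + 36) = 2283*sqrt(37)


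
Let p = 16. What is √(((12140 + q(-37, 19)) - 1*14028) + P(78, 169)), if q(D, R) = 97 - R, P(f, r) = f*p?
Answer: I*√562 ≈ 23.707*I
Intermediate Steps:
P(f, r) = 16*f (P(f, r) = f*16 = 16*f)
√(((12140 + q(-37, 19)) - 1*14028) + P(78, 169)) = √(((12140 + (97 - 1*19)) - 1*14028) + 16*78) = √(((12140 + (97 - 19)) - 14028) + 1248) = √(((12140 + 78) - 14028) + 1248) = √((12218 - 14028) + 1248) = √(-1810 + 1248) = √(-562) = I*√562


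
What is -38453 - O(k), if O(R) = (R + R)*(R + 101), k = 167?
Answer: -127965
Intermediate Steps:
O(R) = 2*R*(101 + R) (O(R) = (2*R)*(101 + R) = 2*R*(101 + R))
-38453 - O(k) = -38453 - 2*167*(101 + 167) = -38453 - 2*167*268 = -38453 - 1*89512 = -38453 - 89512 = -127965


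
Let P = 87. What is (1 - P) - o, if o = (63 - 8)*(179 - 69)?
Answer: -6136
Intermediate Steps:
o = 6050 (o = 55*110 = 6050)
(1 - P) - o = (1 - 1*87) - 1*6050 = (1 - 87) - 6050 = -86 - 6050 = -6136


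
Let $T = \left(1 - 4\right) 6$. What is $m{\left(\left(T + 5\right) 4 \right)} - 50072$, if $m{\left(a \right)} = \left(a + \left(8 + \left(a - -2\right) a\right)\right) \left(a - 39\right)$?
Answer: $-282668$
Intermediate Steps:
$T = -18$ ($T = \left(-3\right) 6 = -18$)
$m{\left(a \right)} = \left(-39 + a\right) \left(8 + a + a \left(2 + a\right)\right)$ ($m{\left(a \right)} = \left(a + \left(8 + \left(a + 2\right) a\right)\right) \left(-39 + a\right) = \left(a + \left(8 + \left(2 + a\right) a\right)\right) \left(-39 + a\right) = \left(a + \left(8 + a \left(2 + a\right)\right)\right) \left(-39 + a\right) = \left(8 + a + a \left(2 + a\right)\right) \left(-39 + a\right) = \left(-39 + a\right) \left(8 + a + a \left(2 + a\right)\right)$)
$m{\left(\left(T + 5\right) 4 \right)} - 50072 = \left(-312 + \left(\left(-18 + 5\right) 4\right)^{3} - 109 \left(-18 + 5\right) 4 - 36 \left(\left(-18 + 5\right) 4\right)^{2}\right) - 50072 = \left(-312 + \left(\left(-13\right) 4\right)^{3} - 109 \left(\left(-13\right) 4\right) - 36 \left(\left(-13\right) 4\right)^{2}\right) - 50072 = \left(-312 + \left(-52\right)^{3} - -5668 - 36 \left(-52\right)^{2}\right) - 50072 = \left(-312 - 140608 + 5668 - 97344\right) - 50072 = -232596 - 50072 = -282668$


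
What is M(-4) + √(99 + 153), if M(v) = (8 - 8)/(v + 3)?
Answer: 6*√7 ≈ 15.875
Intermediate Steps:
M(v) = 0 (M(v) = 0/(3 + v) = 0)
M(-4) + √(99 + 153) = 0 + √(99 + 153) = 0 + √252 = 0 + 6*√7 = 6*√7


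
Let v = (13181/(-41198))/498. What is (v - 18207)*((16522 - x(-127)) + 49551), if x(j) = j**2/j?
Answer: -6182183357558950/5129151 ≈ -1.2053e+9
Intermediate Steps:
v = -13181/20516604 (v = (13181*(-1/41198))*(1/498) = -13181/41198*1/498 = -13181/20516604 ≈ -0.00064246)
x(j) = j
(v - 18207)*((16522 - x(-127)) + 49551) = (-13181/20516604 - 18207)*((16522 - 1*(-127)) + 49551) = -373545822209*((16522 + 127) + 49551)/20516604 = -373545822209*(16649 + 49551)/20516604 = -373545822209/20516604*66200 = -6182183357558950/5129151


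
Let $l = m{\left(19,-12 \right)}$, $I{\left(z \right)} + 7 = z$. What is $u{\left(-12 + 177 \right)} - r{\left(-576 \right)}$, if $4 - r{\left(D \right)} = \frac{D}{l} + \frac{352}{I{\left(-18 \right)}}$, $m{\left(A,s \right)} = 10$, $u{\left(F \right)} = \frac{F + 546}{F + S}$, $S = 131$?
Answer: $- \frac{542257}{7400} \approx -73.278$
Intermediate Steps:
$u{\left(F \right)} = \frac{546 + F}{131 + F}$ ($u{\left(F \right)} = \frac{F + 546}{F + 131} = \frac{546 + F}{131 + F}$)
$I{\left(z \right)} = -7 + z$
$l = 10$
$r{\left(D \right)} = \frac{452}{25} - \frac{D}{10}$ ($r{\left(D \right)} = 4 - \left(\frac{D}{10} + \frac{352}{-7 - 18}\right) = 4 - \left(D \frac{1}{10} + \frac{352}{-25}\right) = 4 - \left(\frac{D}{10} + 352 \left(- \frac{1}{25}\right)\right) = 4 - \left(\frac{D}{10} - \frac{352}{25}\right) = 4 - \left(- \frac{352}{25} + \frac{D}{10}\right) = \frac{452}{25} - \frac{D}{10}$)
$u{\left(-12 + 177 \right)} - r{\left(-576 \right)} = \frac{546 + \left(-12 + 177\right)}{131 + \left(-12 + 177\right)} - \left(\frac{452}{25} - - \frac{288}{5}\right) = \frac{546 + 165}{131 + 165} - \left(\frac{452}{25} + \frac{288}{5}\right) = \frac{1}{296} \cdot 711 - \frac{1892}{25} = \frac{711}{296} - \frac{1892}{25} = - \frac{542257}{7400}$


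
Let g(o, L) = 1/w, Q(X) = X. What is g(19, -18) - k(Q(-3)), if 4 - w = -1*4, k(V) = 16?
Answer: -127/8 ≈ -15.875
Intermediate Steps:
w = 8 (w = 4 - (-1)*4 = 4 - 1*(-4) = 4 + 4 = 8)
g(o, L) = 1/8
g(19, -18) - k(Q(-3)) = 1/8 - 1*16 = 1/8 - 16 = -127/8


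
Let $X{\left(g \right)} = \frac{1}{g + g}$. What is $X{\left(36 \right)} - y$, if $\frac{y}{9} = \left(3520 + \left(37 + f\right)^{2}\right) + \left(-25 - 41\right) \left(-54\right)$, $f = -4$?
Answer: $- \frac{5296103}{72} \approx -73557.0$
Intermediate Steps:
$X{\left(g \right)} = \frac{1}{2 g}$
$y = 73557$ ($y = 9 \left(\left(3520 + \left(37 - 4\right)^{2}\right) + \left(-25 - 41\right) \left(-54\right)\right) = 9 \left(\left(3520 + 33^{2}\right) - -3564\right) = 9 \left(\left(3520 + 1089\right) + 3564\right) = 9 \left(4609 + 3564\right) = 9 \cdot 8173 = 73557$)
$X{\left(36 \right)} - y = \frac{1}{2 \cdot 36} - 73557 = \frac{1}{2} \cdot \frac{1}{36} - 73557 = \frac{1}{72} - 73557 = - \frac{5296103}{72}$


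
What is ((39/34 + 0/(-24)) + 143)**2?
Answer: 24019801/1156 ≈ 20778.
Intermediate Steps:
((39/34 + 0/(-24)) + 143)**2 = ((39*(1/34) + 0*(-1/24)) + 143)**2 = ((39/34 + 0) + 143)**2 = (39/34 + 143)**2 = (4901/34)**2 = 24019801/1156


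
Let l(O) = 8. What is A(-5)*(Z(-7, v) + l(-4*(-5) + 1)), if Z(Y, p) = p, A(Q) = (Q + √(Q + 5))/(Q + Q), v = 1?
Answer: 9/2 ≈ 4.5000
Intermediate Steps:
A(Q) = (Q + √(5 + Q))/(2*Q) (A(Q) = (Q + √(5 + Q))/((2*Q)) = (Q + √(5 + Q))*(1/(2*Q)) = (Q + √(5 + Q))/(2*Q))
A(-5)*(Z(-7, v) + l(-4*(-5) + 1)) = ((½)*(-5 + √(5 - 5))/(-5))*(1 + 8) = ((½)*(-⅕)*(-5 + √0))*9 = ((½)*(-⅕)*(-5 + 0))*9 = ((½)*(-⅕)*(-5))*9 = (½)*9 = 9/2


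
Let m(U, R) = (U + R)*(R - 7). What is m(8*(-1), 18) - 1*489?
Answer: -379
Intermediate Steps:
m(U, R) = (-7 + R)*(R + U) (m(U, R) = (R + U)*(-7 + R) = (-7 + R)*(R + U))
m(8*(-1), 18) - 1*489 = (18² - 7*18 - 56*(-1) + 18*(8*(-1))) - 1*489 = (324 - 126 - 7*(-8) + 18*(-8)) - 489 = (324 - 126 + 56 - 144) - 489 = 110 - 489 = -379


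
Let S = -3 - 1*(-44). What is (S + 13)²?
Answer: 2916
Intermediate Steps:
S = 41 (S = -3 + 44 = 41)
(S + 13)² = (41 + 13)² = 54² = 2916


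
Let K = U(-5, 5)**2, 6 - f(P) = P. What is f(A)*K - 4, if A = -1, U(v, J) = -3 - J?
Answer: 444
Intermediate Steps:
f(P) = 6 - P
K = 64 (K = (-3 - 1*5)**2 = (-3 - 5)**2 = (-8)**2 = 64)
f(A)*K - 4 = (6 - 1*(-1))*64 - 4 = (6 + 1)*64 - 4 = 7*64 - 4 = 448 - 4 = 444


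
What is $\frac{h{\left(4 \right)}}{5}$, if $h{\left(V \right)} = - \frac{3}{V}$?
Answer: $- \frac{3}{20} \approx -0.15$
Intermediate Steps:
$\frac{h{\left(4 \right)}}{5} = \frac{\left(-3\right) \frac{1}{4}}{5} = \left(-3\right) \frac{1}{4} \cdot \frac{1}{5} = \left(- \frac{3}{4}\right) \frac{1}{5} = - \frac{3}{20}$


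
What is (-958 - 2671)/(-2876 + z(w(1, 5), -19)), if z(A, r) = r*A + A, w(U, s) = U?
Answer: 3629/2894 ≈ 1.2540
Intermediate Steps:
z(A, r) = A + A*r (z(A, r) = A*r + A = A + A*r)
(-958 - 2671)/(-2876 + z(w(1, 5), -19)) = (-958 - 2671)/(-2876 + 1*(1 - 19)) = -3629/(-2876 + 1*(-18)) = -3629/(-2876 - 18) = -3629/(-2894) = -3629*(-1/2894) = 3629/2894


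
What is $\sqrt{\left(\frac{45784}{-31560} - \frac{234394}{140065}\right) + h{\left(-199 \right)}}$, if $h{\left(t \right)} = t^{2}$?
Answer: $\frac{2 \sqrt{4835987249902326957}}{22102257} \approx 198.99$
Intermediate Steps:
$\sqrt{\left(\frac{45784}{-31560} - \frac{234394}{140065}\right) + h{\left(-199 \right)}} = \sqrt{\left(\frac{45784}{-31560} - \frac{234394}{140065}\right) + \left(-199\right)^{2}} = \sqrt{\left(45784 \left(- \frac{1}{31560}\right) - \frac{234394}{140065}\right) + 39601} = \sqrt{\left(- \frac{5723}{3945} - \frac{234394}{140065}\right) + 39601} = \sqrt{- \frac{69051053}{22102257} + 39601} = \sqrt{\frac{875202428404}{22102257}} = \frac{2 \sqrt{4835987249902326957}}{22102257}$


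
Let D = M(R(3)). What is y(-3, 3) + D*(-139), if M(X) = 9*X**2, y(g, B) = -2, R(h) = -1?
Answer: -1253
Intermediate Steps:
D = 9 (D = 9*(-1)**2 = 9*1 = 9)
y(-3, 3) + D*(-139) = -2 + 9*(-139) = -2 - 1251 = -1253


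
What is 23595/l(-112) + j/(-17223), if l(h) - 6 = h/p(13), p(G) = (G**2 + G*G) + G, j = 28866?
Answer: 47526885877/11447554 ≈ 4151.7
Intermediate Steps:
p(G) = G + 2*G**2 (p(G) = (G**2 + G**2) + G = 2*G**2 + G = G + 2*G**2)
l(h) = 6 + h/351 (l(h) = 6 + h/((13*(1 + 2*13))) = 6 + h/((13*(1 + 26))) = 6 + h/((13*27)) = 6 + h/351)
23595/l(-112) + j/(-17223) = 23595/(6 + (1/351)*(-112)) + 28866/(-17223) = 23595/(6 - 112/351) + 28866*(-1/17223) = 23595/(1994/351) - 9622/5741 = 23595*(351/1994) - 9622/5741 = 8281845/1994 - 9622/5741 = 47526885877/11447554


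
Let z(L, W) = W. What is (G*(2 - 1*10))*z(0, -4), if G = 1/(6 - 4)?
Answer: 16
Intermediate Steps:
G = ½ (G = 1/2 = ½ ≈ 0.50000)
(G*(2 - 1*10))*z(0, -4) = ((2 - 1*10)/2)*(-4) = ((2 - 10)/2)*(-4) = ((½)*(-8))*(-4) = -4*(-4) = 16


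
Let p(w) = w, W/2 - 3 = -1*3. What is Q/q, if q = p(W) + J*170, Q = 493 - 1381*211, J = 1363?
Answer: -145449/115855 ≈ -1.2554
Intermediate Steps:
W = 0 (W = 6 + 2*(-1*3) = 6 + 2*(-3) = 6 - 6 = 0)
Q = -290898 (Q = 493 - 291391 = -290898)
q = 231710 (q = 0 + 1363*170 = 0 + 231710 = 231710)
Q/q = -290898/231710 = -290898*1/231710 = -145449/115855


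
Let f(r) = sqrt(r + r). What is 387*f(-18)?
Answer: 2322*I ≈ 2322.0*I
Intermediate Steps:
f(r) = sqrt(2)*sqrt(r) (f(r) = sqrt(2*r) = sqrt(2)*sqrt(r))
387*f(-18) = 387*(sqrt(2)*sqrt(-18)) = 387*(sqrt(2)*(3*I*sqrt(2))) = 387*(6*I) = 2322*I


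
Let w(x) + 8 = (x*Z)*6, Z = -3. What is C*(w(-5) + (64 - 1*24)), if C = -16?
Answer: -1952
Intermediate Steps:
w(x) = -8 - 18*x (w(x) = -8 + (x*(-3))*6 = -8 - 3*x*6 = -8 - 18*x)
C*(w(-5) + (64 - 1*24)) = -16*((-8 - 18*(-5)) + (64 - 1*24)) = -16*((-8 + 90) + (64 - 24)) = -16*(82 + 40) = -16*122 = -1952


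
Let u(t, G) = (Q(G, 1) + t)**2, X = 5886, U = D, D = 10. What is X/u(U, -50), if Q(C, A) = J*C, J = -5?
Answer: 2943/33800 ≈ 0.087071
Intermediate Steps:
U = 10
Q(C, A) = -5*C
u(t, G) = (t - 5*G)**2 (u(t, G) = (-5*G + t)**2 = (t - 5*G)**2)
X/u(U, -50) = 5886/((10 - 5*(-50))**2) = 5886/((10 + 250)**2) = 5886/(260**2) = 5886/67600 = 5886*(1/67600) = 2943/33800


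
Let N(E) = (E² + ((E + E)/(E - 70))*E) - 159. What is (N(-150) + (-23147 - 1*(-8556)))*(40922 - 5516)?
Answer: 2938698000/11 ≈ 2.6715e+8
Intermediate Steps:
N(E) = -159 + E² + 2*E²/(-70 + E) (N(E) = (E² + ((2*E)/(-70 + E))*E) - 159 = (E² + (2*E/(-70 + E))*E) - 159 = (E² + 2*E²/(-70 + E)) - 159 = -159 + E² + 2*E²/(-70 + E))
(N(-150) + (-23147 - 1*(-8556)))*(40922 - 5516) = ((11130 + (-150)³ - 159*(-150) - 68*(-150)²)/(-70 - 150) + (-23147 - 1*(-8556)))*(40922 - 5516) = ((11130 - 3375000 + 23850 - 68*22500)/(-220) + (-23147 + 8556))*35406 = (-(11130 - 3375000 + 23850 - 1530000)/220 - 14591)*35406 = (-1/220*(-4870020) - 14591)*35406 = (243501/11 - 14591)*35406 = (83000/11)*35406 = 2938698000/11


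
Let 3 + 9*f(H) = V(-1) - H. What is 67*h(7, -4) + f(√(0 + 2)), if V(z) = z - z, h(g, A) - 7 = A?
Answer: 602/3 - √2/9 ≈ 200.51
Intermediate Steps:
h(g, A) = 7 + A
V(z) = 0
f(H) = -⅓ - H/9 (f(H) = -⅓ + (0 - H)/9 = -⅓ + (-H)/9 = -⅓ - H/9)
67*h(7, -4) + f(√(0 + 2)) = 67*(7 - 4) + (-⅓ - √(0 + 2)/9) = 67*3 + (-⅓ - √2/9) = 201 + (-⅓ - √2/9) = 602/3 - √2/9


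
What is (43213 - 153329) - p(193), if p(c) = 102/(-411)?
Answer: -15085858/137 ≈ -1.1012e+5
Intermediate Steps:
p(c) = -34/137 (p(c) = 102*(-1/411) = -34/137)
(43213 - 153329) - p(193) = (43213 - 153329) - 1*(-34/137) = -110116 + 34/137 = -15085858/137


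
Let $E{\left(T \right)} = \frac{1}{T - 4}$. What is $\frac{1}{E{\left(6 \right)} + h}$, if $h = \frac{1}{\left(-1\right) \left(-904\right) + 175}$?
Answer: $\frac{2158}{1081} \approx 1.9963$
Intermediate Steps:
$E{\left(T \right)} = \frac{1}{-4 + T}$
$h = \frac{1}{1079}$ ($h = \frac{1}{904 + 175} = \frac{1}{1079} \approx 0.00092678$)
$\frac{1}{E{\left(6 \right)} + h} = \frac{1}{\frac{1}{-4 + 6} + \frac{1}{1079}} = \frac{1}{\frac{1}{2} + \frac{1}{1079}} = \frac{1}{\frac{1081}{2158}} = \frac{2158}{1081}$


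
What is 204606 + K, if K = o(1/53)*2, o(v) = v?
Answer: 10844120/53 ≈ 2.0461e+5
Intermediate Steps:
K = 2/53 ≈ 0.037736
204606 + K = 204606 + 2/53 = 10844120/53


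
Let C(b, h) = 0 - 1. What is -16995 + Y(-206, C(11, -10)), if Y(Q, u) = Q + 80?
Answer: -17121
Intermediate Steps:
C(b, h) = -1
Y(Q, u) = 80 + Q
-16995 + Y(-206, C(11, -10)) = -16995 + (80 - 206) = -16995 - 126 = -17121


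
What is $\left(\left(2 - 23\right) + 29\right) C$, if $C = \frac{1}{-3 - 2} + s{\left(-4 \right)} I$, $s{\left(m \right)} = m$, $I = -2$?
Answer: $\frac{312}{5} \approx 62.4$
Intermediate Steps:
$C = \frac{39}{5}$ ($C = \frac{1}{-3 - 2} - -8 = \frac{1}{-5} + 8 = - \frac{1}{5} + 8 = \frac{39}{5} \approx 7.8$)
$\left(\left(2 - 23\right) + 29\right) C = \left(\left(2 - 23\right) + 29\right) \frac{39}{5} = \left(-21 + 29\right) \frac{39}{5} = 8 \cdot \frac{39}{5} = \frac{312}{5}$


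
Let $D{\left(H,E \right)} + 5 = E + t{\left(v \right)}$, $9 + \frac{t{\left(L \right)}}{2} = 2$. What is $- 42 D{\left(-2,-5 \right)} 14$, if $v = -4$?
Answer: $14112$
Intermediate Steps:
$t{\left(L \right)} = -14$ ($t{\left(L \right)} = -18 + 2 \cdot 2 = -18 + 4 = -14$)
$D{\left(H,E \right)} = -19 + E$ ($D{\left(H,E \right)} = -5 + \left(E - 14\right) = -5 + \left(-14 + E\right) = -19 + E$)
$- 42 D{\left(-2,-5 \right)} 14 = - 42 \left(-19 - 5\right) 14 = \left(-42\right) \left(-24\right) 14 = 1008 \cdot 14 = 14112$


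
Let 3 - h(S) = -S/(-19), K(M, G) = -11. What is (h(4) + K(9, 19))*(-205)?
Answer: 31980/19 ≈ 1683.2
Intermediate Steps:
h(S) = 3 - S/19 (h(S) = 3 - (-S)/(-19) = 3 - (-S)*(-1)/19 = 3 - S/19)
(h(4) + K(9, 19))*(-205) = ((3 - 1/19*4) - 11)*(-205) = ((3 - 4/19) - 11)*(-205) = (53/19 - 11)*(-205) = -156/19*(-205) = 31980/19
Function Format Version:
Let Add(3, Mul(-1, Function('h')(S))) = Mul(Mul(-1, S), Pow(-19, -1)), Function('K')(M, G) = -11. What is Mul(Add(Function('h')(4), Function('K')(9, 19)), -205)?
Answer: Rational(31980, 19) ≈ 1683.2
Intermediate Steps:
Function('h')(S) = Add(3, Mul(Rational(-1, 19), S)) (Function('h')(S) = Add(3, Mul(-1, Mul(Mul(-1, S), Pow(-19, -1)))) = Add(3, Mul(-1, Mul(Mul(-1, S), Rational(-1, 19)))) = Add(3, Mul(-1, Mul(Rational(1, 19), S))) = Add(3, Mul(Rational(-1, 19), S)))
Mul(Add(Function('h')(4), Function('K')(9, 19)), -205) = Mul(Add(Add(3, Mul(Rational(-1, 19), 4)), -11), -205) = Mul(Add(Add(3, Rational(-4, 19)), -11), -205) = Mul(Add(Rational(53, 19), -11), -205) = Mul(Rational(-156, 19), -205) = Rational(31980, 19)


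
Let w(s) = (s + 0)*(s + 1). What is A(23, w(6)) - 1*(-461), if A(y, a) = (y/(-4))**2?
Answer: 7905/16 ≈ 494.06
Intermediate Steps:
w(s) = s*(1 + s)
A(y, a) = y**2/16 (A(y, a) = (y*(-1/4))**2 = (-y/4)**2 = y**2/16)
A(23, w(6)) - 1*(-461) = (1/16)*23**2 - 1*(-461) = (1/16)*529 + 461 = 529/16 + 461 = 7905/16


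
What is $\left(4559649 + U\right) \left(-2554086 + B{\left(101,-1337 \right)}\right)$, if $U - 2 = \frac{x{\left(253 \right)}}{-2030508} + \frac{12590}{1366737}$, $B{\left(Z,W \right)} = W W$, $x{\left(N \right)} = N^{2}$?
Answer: $- \frac{3233119772610587172884837}{925056804132} \approx -3.4951 \cdot 10^{12}$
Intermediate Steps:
$B{\left(Z,W \right)} = W^{2}$
$U = \frac{1829473817293}{925056804132}$ ($U = 2 + \left(\frac{253^{2}}{-2030508} + \frac{12590}{1366737}\right) = 2 + \left(64009 \left(- \frac{1}{2030508}\right) + 12590 \cdot \frac{1}{1366737}\right) = 2 + \left(- \frac{64009}{2030508} + \frac{12590}{1366737}\right) = 2 - \frac{20639790971}{925056804132} = \frac{1829473817293}{925056804132} \approx 1.9777$)
$\left(4559649 + U\right) \left(-2554086 + B{\left(101,-1337 \right)}\right) = \left(4559649 + \frac{1829473817293}{925056804132}\right) \left(-2554086 + \left(-1337\right)^{2}\right) = \frac{4217936161377486961 \left(-2554086 + 1787569\right)}{925056804132} = \frac{4217936161377486961}{925056804132} \left(-766517\right) = - \frac{3233119772610587172884837}{925056804132}$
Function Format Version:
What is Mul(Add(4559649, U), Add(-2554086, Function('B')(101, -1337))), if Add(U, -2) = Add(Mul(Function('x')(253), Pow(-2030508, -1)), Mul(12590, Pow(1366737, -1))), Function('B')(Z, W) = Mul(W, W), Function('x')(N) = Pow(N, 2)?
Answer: Rational(-3233119772610587172884837, 925056804132) ≈ -3.4951e+12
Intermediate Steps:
Function('B')(Z, W) = Pow(W, 2)
U = Rational(1829473817293, 925056804132) (U = Add(2, Add(Mul(Pow(253, 2), Pow(-2030508, -1)), Mul(12590, Pow(1366737, -1)))) = Add(2, Add(Mul(64009, Rational(-1, 2030508)), Mul(12590, Rational(1, 1366737)))) = Add(2, Add(Rational(-64009, 2030508), Rational(12590, 1366737))) = Add(2, Rational(-20639790971, 925056804132)) = Rational(1829473817293, 925056804132) ≈ 1.9777)
Mul(Add(4559649, U), Add(-2554086, Function('B')(101, -1337))) = Mul(Add(4559649, Rational(1829473817293, 925056804132)), Add(-2554086, Pow(-1337, 2))) = Mul(Rational(4217936161377486961, 925056804132), Add(-2554086, 1787569)) = Mul(Rational(4217936161377486961, 925056804132), -766517) = Rational(-3233119772610587172884837, 925056804132)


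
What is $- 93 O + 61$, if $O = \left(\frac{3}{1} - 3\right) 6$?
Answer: $61$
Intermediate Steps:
$O = 0$ ($O = \left(3 \cdot 1 - 3\right) 6 = \left(3 - 3\right) 6 = 0 \cdot 6 = 0$)
$- 93 O + 61 = \left(-93\right) 0 + 61 = 0 + 61 = 61$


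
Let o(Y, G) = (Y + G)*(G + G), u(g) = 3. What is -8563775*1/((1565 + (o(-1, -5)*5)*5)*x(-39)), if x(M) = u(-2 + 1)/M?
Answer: 22265815/613 ≈ 36323.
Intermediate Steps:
o(Y, G) = 2*G*(G + Y) (o(Y, G) = (G + Y)*(2*G) = 2*G*(G + Y))
x(M) = 3/M
-8563775*1/((1565 + (o(-1, -5)*5)*5)*x(-39)) = -8563775*(-13/(1565 + ((2*(-5)*(-5 - 1))*5)*5)) = -8563775*(-13/(1565 + ((2*(-5)*(-6))*5)*5)) = -8563775*(-13/(1565 + (60*5)*5)) = -8563775*(-13/(1565 + 300*5)) = -8563775*(-13/(1565 + 1500)) = -8563775/((-1/13*3065)) = -8563775/(-3065/13) = -8563775*(-13/3065) = 22265815/613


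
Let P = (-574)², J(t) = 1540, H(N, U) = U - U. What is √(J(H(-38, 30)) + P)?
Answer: 2*√82754 ≈ 575.34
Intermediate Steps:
H(N, U) = 0
P = 329476
√(J(H(-38, 30)) + P) = √(1540 + 329476) = √331016 = 2*√82754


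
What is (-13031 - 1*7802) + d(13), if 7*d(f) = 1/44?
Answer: -6416563/308 ≈ -20833.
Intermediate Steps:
d(f) = 1/308 (d(f) = (⅐)/44 = (⅐)*(1/44) = 1/308)
(-13031 - 1*7802) + d(13) = (-13031 - 1*7802) + 1/308 = (-13031 - 7802) + 1/308 = -20833 + 1/308 = -6416563/308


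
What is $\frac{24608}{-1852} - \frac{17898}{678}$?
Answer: $- \frac{2076305}{52319} \approx -39.685$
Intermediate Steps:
$\frac{24608}{-1852} - \frac{17898}{678} = 24608 \left(- \frac{1}{1852}\right) - \frac{2983}{113} = - \frac{6152}{463} - \frac{2983}{113} = - \frac{2076305}{52319}$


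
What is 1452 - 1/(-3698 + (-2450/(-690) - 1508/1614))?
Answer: 99592720341/68590015 ≈ 1452.0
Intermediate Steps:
1452 - 1/(-3698 + (-2450/(-690) - 1508/1614)) = 1452 - 1/(-3698 + (-2450*(-1/690) - 1508*1/1614)) = 1452 - 1/(-3698 + (245/69 - 754/807)) = 1452 - 1/(-3698 + 48563/18561) = 1452 - 1/(-68590015/18561) = 1452 - 1*(-18561/68590015) = 1452 + 18561/68590015 = 99592720341/68590015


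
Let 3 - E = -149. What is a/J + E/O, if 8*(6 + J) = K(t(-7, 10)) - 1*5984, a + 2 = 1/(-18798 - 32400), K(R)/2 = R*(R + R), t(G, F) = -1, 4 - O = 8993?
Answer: -4943362703/346774882377 ≈ -0.014255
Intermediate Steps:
E = 152 (E = 3 - 1*(-149) = 3 + 149 = 152)
O = -8989 (O = 4 - 1*8993 = 4 - 8993 = -8989)
K(R) = 4*R² (K(R) = 2*(R*(R + R)) = 2*(R*(2*R)) = 2*(2*R²) = 4*R²)
a = -102397/51198 (a = -2 + 1/(-18798 - 32400) = -2 + 1/(-51198) = -2 - 1/51198 = -102397/51198 ≈ -2.0000)
J = -1507/2 (J = -6 + (4*(-1)² - 1*5984)/8 = -6 + (4*1 - 5984)/8 = -6 + (4 - 5984)/8 = -6 + (⅛)*(-5980) = -6 - 1495/2 = -1507/2 ≈ -753.50)
a/J + E/O = -102397/(51198*(-1507/2)) + 152/(-8989) = -102397/51198*(-2/1507) + 152*(-1/8989) = 102397/38577693 - 152/8989 = -4943362703/346774882377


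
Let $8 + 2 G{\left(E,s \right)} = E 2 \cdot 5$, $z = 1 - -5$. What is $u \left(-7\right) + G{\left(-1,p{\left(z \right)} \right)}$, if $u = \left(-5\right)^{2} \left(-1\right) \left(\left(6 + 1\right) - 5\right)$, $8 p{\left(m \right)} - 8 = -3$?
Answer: $341$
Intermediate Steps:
$z = 6$ ($z = 1 + 5 = 6$)
$p{\left(m \right)} = \frac{5}{8}$ ($p{\left(m \right)} = 1 + \frac{1}{8} \left(-3\right) = 1 - \frac{3}{8} = \frac{5}{8}$)
$G{\left(E,s \right)} = -4 + 5 E$ ($G{\left(E,s \right)} = -4 + \frac{E 2 \cdot 5}{2} = -4 + \frac{2 E 5}{2} = -4 + \frac{10 E}{2} = -4 + 5 E$)
$u = -50$ ($u = 25 \left(-1\right) \left(7 - 5\right) = \left(-25\right) 2 = -50$)
$u \left(-7\right) + G{\left(-1,p{\left(z \right)} \right)} = \left(-50\right) \left(-7\right) + \left(-4 + 5 \left(-1\right)\right) = 350 - 9 = 341$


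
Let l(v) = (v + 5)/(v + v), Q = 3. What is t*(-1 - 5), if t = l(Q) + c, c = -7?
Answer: 34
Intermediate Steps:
l(v) = (5 + v)/(2*v) (l(v) = (5 + v)/((2*v)) = (5 + v)*(1/(2*v)) = (5 + v)/(2*v))
t = -17/3 (t = (½)*(5 + 3)/3 - 7 = (½)*(⅓)*8 - 7 = 4/3 - 7 = -17/3 ≈ -5.6667)
t*(-1 - 5) = -17*(-1 - 5)/3 = -17/3*(-6) = 34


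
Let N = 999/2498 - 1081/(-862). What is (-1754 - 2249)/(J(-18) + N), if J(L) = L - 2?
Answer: 2154890957/9876011 ≈ 218.19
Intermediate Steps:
J(L) = -2 + L
N = 890369/538319 (N = 999*(1/2498) - 1081*(-1/862) = 999/2498 + 1081/862 = 890369/538319 ≈ 1.6540)
(-1754 - 2249)/(J(-18) + N) = (-1754 - 2249)/((-2 - 18) + 890369/538319) = -4003/(-20 + 890369/538319) = -4003/(-9876011/538319) = -4003*(-538319/9876011) = 2154890957/9876011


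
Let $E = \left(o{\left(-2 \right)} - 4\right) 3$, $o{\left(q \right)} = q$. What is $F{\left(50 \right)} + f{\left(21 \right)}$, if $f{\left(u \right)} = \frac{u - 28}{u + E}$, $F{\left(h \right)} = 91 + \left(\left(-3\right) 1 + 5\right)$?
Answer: $\frac{272}{3} \approx 90.667$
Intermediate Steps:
$E = -18$ ($E = \left(-2 - 4\right) 3 = \left(-6\right) 3 = -18$)
$F{\left(h \right)} = 93$ ($F{\left(h \right)} = 91 + \left(-3 + 5\right) = 91 + 2 = 93$)
$f{\left(u \right)} = \frac{-28 + u}{-18 + u}$ ($f{\left(u \right)} = \frac{u - 28}{u - 18} = \frac{-28 + u}{-18 + u}$)
$F{\left(50 \right)} + f{\left(21 \right)} = 93 + \frac{-28 + 21}{-18 + 21} = 93 + \frac{1}{3} \left(-7\right) = 93 - \frac{7}{3} = \frac{272}{3}$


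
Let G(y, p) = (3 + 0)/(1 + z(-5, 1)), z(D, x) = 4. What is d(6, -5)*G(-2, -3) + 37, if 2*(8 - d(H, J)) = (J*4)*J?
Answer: 59/5 ≈ 11.800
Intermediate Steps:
G(y, p) = ⅗ (G(y, p) = (3 + 0)/(1 + 4) = 3/5 = 3*(⅕) = ⅗)
d(H, J) = 8 - 2*J² (d(H, J) = 8 - J*4*J/2 = 8 - 4*J*J/2 = 8 - 2*J²)
d(6, -5)*G(-2, -3) + 37 = (8 - 2*(-5)²)*(⅗) + 37 = (8 - 2*25)*(⅗) + 37 = (8 - 50)*(⅗) + 37 = -42*⅗ + 37 = -126/5 + 37 = 59/5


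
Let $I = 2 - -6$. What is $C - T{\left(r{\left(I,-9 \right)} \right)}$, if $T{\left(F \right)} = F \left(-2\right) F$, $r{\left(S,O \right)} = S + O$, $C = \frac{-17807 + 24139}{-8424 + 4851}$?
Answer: $\frac{814}{3573} \approx 0.22782$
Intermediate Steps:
$I = 8$ ($I = 2 + 6 = 8$)
$C = - \frac{6332}{3573}$ ($C = \frac{6332}{-3573} = 6332 \left(- \frac{1}{3573}\right) = - \frac{6332}{3573} \approx -1.7722$)
$r{\left(S,O \right)} = O + S$
$T{\left(F \right)} = - 2 F^{2}$ ($T{\left(F \right)} = - 2 F F = - 2 F^{2}$)
$C - T{\left(r{\left(I,-9 \right)} \right)} = - \frac{6332}{3573} - - 2 \left(-9 + 8\right)^{2} = - \frac{6332}{3573} - - 2 \left(-1\right)^{2} = - \frac{6332}{3573} - \left(-2\right) 1 = - \frac{6332}{3573} - -2 = - \frac{6332}{3573} + 2 = \frac{814}{3573}$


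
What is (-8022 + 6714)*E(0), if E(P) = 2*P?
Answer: 0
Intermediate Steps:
(-8022 + 6714)*E(0) = (-8022 + 6714)*(2*0) = -1308*0 = 0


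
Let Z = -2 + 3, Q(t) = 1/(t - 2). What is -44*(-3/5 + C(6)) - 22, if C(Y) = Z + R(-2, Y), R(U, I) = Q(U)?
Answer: -143/5 ≈ -28.600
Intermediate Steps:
Q(t) = 1/(-2 + t)
Z = 1
R(U, I) = 1/(-2 + U)
C(Y) = 3/4 (C(Y) = 1 + 1/(-2 - 2) = 1 + 1/(-4) = 1 - 1/4 = 3/4)
-44*(-3/5 + C(6)) - 22 = -44*(-3/5 + 3/4) - 22 = -44*3/20 - 22 = -33/5 - 22 = -143/5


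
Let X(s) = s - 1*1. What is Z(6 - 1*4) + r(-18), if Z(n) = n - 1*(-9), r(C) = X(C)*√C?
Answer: 11 - 57*I*√2 ≈ 11.0 - 80.61*I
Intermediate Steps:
X(s) = -1 + s (X(s) = s - 1 = -1 + s)
r(C) = √C*(-1 + C) (r(C) = (-1 + C)*√C = √C*(-1 + C))
Z(n) = 9 + n (Z(n) = n + 9 = 9 + n)
Z(6 - 1*4) + r(-18) = (9 + (6 - 1*4)) + √(-18)*(-1 - 18) = (9 + (6 - 4)) + (3*I*√2)*(-19) = (9 + 2) - 57*I*√2 = 11 - 57*I*√2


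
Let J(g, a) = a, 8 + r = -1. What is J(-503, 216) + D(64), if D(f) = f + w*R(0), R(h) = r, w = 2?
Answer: 262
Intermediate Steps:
r = -9 (r = -8 - 1 = -9)
R(h) = -9
D(f) = -18 + f (D(f) = f + 2*(-9) = f - 18 = -18 + f)
J(-503, 216) + D(64) = 216 + (-18 + 64) = 216 + 46 = 262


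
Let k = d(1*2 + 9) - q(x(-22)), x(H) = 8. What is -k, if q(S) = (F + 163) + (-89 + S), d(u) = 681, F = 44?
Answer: -555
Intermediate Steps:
q(S) = 118 + S (q(S) = (44 + 163) + (-89 + S) = 207 + (-89 + S) = 118 + S)
k = 555 (k = 681 - (118 + 8) = 681 - 1*126 = 681 - 126 = 555)
-k = -1*555 = -555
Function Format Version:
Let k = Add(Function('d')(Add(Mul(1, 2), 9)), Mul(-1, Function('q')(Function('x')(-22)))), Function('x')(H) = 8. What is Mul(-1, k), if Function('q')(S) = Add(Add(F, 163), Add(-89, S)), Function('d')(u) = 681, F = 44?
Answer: -555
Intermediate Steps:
Function('q')(S) = Add(118, S) (Function('q')(S) = Add(Add(44, 163), Add(-89, S)) = Add(207, Add(-89, S)) = Add(118, S))
k = 555 (k = Add(681, Mul(-1, Add(118, 8))) = Add(681, Mul(-1, 126)) = Add(681, -126) = 555)
Mul(-1, k) = Mul(-1, 555) = -555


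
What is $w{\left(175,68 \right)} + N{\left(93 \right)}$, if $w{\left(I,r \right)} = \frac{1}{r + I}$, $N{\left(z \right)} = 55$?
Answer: $\frac{13366}{243} \approx 55.004$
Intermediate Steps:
$w{\left(I,r \right)} = \frac{1}{I + r}$
$w{\left(175,68 \right)} + N{\left(93 \right)} = \frac{1}{175 + 68} + 55 = \frac{1}{243} + 55 = \frac{13366}{243}$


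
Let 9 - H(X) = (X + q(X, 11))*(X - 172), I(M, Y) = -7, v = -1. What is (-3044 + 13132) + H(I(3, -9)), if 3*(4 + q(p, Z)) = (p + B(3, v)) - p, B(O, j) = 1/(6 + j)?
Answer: 122099/15 ≈ 8139.9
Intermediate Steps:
q(p, Z) = -59/15 (q(p, Z) = -4 + ((p + 1/(6 - 1)) - p)/3 = -4 + ((p + 1/5) - p)/3 = -4 + ((p + ⅕) - p)/3 = -4 + ((⅕ + p) - p)/3 = -4 + (⅓)*(⅕) = -4 + 1/15 = -59/15)
H(X) = 9 - (-172 + X)*(-59/15 + X) (H(X) = 9 - (X - 59/15)*(X - 172) = 9 - (-59/15 + X)*(-172 + X) = 9 - (-172 + X)*(-59/15 + X))
(-3044 + 13132) + H(I(3, -9)) = (-3044 + 13132) + (-10013/15 - 1*(-7)² + (2639/15)*(-7)) = 10088 + (-10013/15 - 1*49 - 18473/15) = 10088 + (-10013/15 - 49 - 18473/15) = 10088 - 29221/15 = 122099/15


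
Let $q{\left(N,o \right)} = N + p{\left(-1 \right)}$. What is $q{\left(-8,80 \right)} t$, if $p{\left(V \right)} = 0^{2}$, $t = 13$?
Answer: $-104$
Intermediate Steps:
$p{\left(V \right)} = 0$
$q{\left(N,o \right)} = N$ ($q{\left(N,o \right)} = N + 0 = N$)
$q{\left(-8,80 \right)} t = \left(-8\right) 13 = -104$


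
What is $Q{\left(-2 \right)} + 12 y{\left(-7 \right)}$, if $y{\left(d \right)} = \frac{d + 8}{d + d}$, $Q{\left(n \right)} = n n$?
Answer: $\frac{22}{7} \approx 3.1429$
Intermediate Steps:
$Q{\left(n \right)} = n^{2}$
$y{\left(d \right)} = \frac{8 + d}{2 d}$
$Q{\left(-2 \right)} + 12 y{\left(-7 \right)} = \left(-2\right)^{2} + 12 \frac{8 - 7}{2 \left(-7\right)} = 4 + 12 \cdot \frac{1}{2} \left(- \frac{1}{7}\right) 1 = 4 + 12 \left(- \frac{1}{14}\right) = 4 - \frac{6}{7} = \frac{22}{7}$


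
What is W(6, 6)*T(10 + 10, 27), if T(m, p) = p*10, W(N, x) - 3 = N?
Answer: 2430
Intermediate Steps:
W(N, x) = 3 + N
T(m, p) = 10*p
W(6, 6)*T(10 + 10, 27) = (3 + 6)*(10*27) = 9*270 = 2430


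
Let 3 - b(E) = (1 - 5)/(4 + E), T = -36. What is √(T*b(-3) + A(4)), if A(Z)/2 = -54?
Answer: 6*I*√10 ≈ 18.974*I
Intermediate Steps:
A(Z) = -108 (A(Z) = 2*(-54) = -108)
b(E) = 3 + 4/(4 + E) (b(E) = 3 - (1 - 5)/(4 + E) = 3 - (-4)/(4 + E) = 3 + 4/(4 + E))
√(T*b(-3) + A(4)) = √(-36*(16 + 3*(-3))/(4 - 3) - 108) = √(-36*(16 - 9)/1 - 108) = √(-36*7 - 108) = √(-252 - 108) = √(-360) = 6*I*√10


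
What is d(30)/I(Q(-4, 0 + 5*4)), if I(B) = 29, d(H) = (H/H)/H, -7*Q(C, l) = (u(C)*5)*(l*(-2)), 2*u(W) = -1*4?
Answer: 1/870 ≈ 0.0011494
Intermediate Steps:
u(W) = -2 (u(W) = (-1*4)/2 = (½)*(-4) = -2)
Q(C, l) = -20*l/7 (Q(C, l) = -(-2*5)*l*(-2)/7 = -(-10)*(-2*l)/7 = -20*l/7)
d(H) = 1/H
d(30)/I(Q(-4, 0 + 5*4)) = 1/(30*29) = (1/30)*(1/29) = 1/870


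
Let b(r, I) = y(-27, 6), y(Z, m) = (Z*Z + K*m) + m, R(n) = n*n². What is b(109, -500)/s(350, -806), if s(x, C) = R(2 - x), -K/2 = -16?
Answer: -103/4682688 ≈ -2.1996e-5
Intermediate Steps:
K = 32 (K = -2*(-16) = 32)
R(n) = n³
y(Z, m) = Z² + 33*m (y(Z, m) = (Z*Z + 32*m) + m = (Z² + 32*m) + m = Z² + 33*m)
b(r, I) = 927 (b(r, I) = (-27)² + 33*6 = 729 + 198 = 927)
s(x, C) = (2 - x)³
b(109, -500)/s(350, -806) = 927/((-(-2 + 350)³)) = 927/((-1*348³)) = 927/((-1*42144192)) = 927/(-42144192) = 927*(-1/42144192) = -103/4682688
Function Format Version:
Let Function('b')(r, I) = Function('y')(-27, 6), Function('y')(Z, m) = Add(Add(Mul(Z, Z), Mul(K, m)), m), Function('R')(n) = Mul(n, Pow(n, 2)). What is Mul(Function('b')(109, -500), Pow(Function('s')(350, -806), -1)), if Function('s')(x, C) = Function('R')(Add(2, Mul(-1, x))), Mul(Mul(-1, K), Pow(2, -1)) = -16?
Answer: Rational(-103, 4682688) ≈ -2.1996e-5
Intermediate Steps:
K = 32 (K = Mul(-2, -16) = 32)
Function('R')(n) = Pow(n, 3)
Function('y')(Z, m) = Add(Pow(Z, 2), Mul(33, m)) (Function('y')(Z, m) = Add(Add(Mul(Z, Z), Mul(32, m)), m) = Add(Add(Pow(Z, 2), Mul(32, m)), m) = Add(Pow(Z, 2), Mul(33, m)))
Function('b')(r, I) = 927 (Function('b')(r, I) = Add(Pow(-27, 2), Mul(33, 6)) = Add(729, 198) = 927)
Function('s')(x, C) = Pow(Add(2, Mul(-1, x)), 3)
Mul(Function('b')(109, -500), Pow(Function('s')(350, -806), -1)) = Mul(927, Pow(Mul(-1, Pow(Add(-2, 350), 3)), -1)) = Mul(927, Pow(Mul(-1, Pow(348, 3)), -1)) = Mul(927, Pow(Mul(-1, 42144192), -1)) = Mul(927, Pow(-42144192, -1)) = Mul(927, Rational(-1, 42144192)) = Rational(-103, 4682688)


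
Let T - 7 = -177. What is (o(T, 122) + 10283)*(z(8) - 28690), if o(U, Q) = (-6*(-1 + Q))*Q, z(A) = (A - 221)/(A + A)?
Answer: 35954458117/16 ≈ 2.2472e+9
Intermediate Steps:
T = -170 (T = 7 - 177 = -170)
z(A) = (-221 + A)/(2*A) (z(A) = (-221 + A)/((2*A)) = (-221 + A)*(1/(2*A)) = (-221 + A)/(2*A))
o(U, Q) = Q*(6 - 6*Q) (o(U, Q) = (6 - 6*Q)*Q = Q*(6 - 6*Q))
(o(T, 122) + 10283)*(z(8) - 28690) = (6*122*(1 - 1*122) + 10283)*((½)*(-221 + 8)/8 - 28690) = (6*122*(1 - 122) + 10283)*((½)*(⅛)*(-213) - 28690) = (6*122*(-121) + 10283)*(-213/16 - 28690) = (-88572 + 10283)*(-459253/16) = -78289*(-459253/16) = 35954458117/16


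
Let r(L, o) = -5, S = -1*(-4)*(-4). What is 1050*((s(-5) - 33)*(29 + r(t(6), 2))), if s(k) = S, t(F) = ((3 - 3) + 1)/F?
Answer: -1234800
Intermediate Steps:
S = -16 (S = 4*(-4) = -16)
t(F) = 1/F (t(F) = (0 + 1)/F = 1/F)
s(k) = -16
1050*((s(-5) - 33)*(29 + r(t(6), 2))) = 1050*((-16 - 33)*(29 - 5)) = 1050*(-49*24) = 1050*(-1176) = -1234800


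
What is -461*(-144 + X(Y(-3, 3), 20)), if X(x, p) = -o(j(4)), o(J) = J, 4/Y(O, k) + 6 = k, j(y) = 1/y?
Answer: 265997/4 ≈ 66499.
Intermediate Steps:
Y(O, k) = 4/(-6 + k)
X(x, p) = -¼ (X(x, p) = -1/4 = -1*¼ = -¼)
-461*(-144 + X(Y(-3, 3), 20)) = -461*(-144 - ¼) = -461*(-577/4) = 265997/4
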